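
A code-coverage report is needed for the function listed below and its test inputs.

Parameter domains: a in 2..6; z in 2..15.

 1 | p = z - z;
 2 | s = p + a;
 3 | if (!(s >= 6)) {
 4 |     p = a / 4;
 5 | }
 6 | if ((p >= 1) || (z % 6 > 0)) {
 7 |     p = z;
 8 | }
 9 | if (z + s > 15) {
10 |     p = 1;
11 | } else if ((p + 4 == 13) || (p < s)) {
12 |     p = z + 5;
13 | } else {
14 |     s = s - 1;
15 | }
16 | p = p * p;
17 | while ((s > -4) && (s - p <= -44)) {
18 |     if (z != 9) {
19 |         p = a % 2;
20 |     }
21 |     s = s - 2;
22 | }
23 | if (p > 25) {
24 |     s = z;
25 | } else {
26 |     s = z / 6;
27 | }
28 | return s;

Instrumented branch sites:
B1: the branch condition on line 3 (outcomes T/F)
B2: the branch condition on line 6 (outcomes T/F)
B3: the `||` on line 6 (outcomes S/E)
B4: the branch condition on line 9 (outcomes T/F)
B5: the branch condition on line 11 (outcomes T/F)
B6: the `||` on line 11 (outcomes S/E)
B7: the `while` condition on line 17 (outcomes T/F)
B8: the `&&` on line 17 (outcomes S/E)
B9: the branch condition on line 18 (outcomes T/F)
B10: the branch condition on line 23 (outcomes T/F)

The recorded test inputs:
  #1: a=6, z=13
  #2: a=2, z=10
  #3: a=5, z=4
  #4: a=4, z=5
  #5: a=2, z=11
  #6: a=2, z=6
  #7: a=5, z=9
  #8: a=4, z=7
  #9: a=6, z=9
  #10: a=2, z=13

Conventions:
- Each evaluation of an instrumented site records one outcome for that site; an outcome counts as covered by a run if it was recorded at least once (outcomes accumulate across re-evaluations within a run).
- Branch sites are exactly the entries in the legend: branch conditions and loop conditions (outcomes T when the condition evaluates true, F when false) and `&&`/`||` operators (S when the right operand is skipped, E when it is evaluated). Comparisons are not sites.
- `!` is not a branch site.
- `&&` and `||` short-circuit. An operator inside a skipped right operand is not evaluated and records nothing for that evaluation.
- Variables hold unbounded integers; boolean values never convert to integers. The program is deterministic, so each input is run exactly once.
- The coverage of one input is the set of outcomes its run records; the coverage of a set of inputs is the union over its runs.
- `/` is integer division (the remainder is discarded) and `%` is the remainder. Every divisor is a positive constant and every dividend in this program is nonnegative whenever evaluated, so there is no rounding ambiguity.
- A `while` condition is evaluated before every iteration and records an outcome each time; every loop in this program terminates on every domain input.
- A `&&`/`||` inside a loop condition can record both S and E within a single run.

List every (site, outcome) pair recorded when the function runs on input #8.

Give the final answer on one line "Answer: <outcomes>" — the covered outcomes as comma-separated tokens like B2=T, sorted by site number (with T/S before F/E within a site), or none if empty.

Event log for input #8 (a=4, z=7):
  B1->T, B3->S, B2->T, B4->F, B6->E, B5->F, B8->E, B7->T, B9->T, B8->E
  B7->F, B10->F
as a set, this run covers: B1=T, B2=T, B3=S, B4=F, B5=F, B6=E, B7=T, B7=F, B8=E, B9=T, B10=F

Answer: B1=T, B2=T, B3=S, B4=F, B5=F, B6=E, B7=T, B7=F, B8=E, B9=T, B10=F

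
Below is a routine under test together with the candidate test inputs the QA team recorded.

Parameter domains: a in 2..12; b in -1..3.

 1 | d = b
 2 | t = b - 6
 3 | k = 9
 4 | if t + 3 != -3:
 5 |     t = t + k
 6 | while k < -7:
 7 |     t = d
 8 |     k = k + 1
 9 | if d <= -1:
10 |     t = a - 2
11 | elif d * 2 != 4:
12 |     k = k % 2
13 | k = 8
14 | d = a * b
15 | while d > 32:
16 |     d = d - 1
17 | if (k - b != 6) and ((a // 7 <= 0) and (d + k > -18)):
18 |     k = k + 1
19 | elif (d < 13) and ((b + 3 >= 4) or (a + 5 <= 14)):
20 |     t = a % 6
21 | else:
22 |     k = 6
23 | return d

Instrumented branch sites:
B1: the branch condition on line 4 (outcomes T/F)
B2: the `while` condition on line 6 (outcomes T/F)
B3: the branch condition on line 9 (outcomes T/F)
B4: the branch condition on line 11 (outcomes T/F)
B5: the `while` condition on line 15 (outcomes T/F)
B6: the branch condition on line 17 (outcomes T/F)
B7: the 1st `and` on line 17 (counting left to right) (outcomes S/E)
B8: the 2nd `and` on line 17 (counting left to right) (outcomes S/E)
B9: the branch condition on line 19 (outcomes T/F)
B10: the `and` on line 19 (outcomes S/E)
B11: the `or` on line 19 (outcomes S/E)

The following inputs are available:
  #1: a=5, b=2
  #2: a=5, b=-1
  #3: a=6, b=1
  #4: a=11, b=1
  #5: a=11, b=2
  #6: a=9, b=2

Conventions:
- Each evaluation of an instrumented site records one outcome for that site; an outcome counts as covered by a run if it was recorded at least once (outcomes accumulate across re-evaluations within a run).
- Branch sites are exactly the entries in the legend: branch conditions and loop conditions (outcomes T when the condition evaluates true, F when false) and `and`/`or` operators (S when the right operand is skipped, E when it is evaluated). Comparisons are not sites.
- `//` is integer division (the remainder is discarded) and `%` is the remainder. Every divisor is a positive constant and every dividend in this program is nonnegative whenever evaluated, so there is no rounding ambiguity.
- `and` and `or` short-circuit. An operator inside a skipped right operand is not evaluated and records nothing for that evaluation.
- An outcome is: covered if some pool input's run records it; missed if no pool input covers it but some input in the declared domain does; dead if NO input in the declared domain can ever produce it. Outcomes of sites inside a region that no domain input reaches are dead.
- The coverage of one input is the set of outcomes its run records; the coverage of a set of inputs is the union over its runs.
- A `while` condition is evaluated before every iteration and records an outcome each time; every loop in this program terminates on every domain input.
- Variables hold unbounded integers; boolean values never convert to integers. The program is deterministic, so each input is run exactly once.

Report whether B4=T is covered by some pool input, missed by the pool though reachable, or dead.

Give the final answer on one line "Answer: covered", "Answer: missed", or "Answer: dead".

B4=T is recorded by pool input(s) 3, 4 -> covered

Answer: covered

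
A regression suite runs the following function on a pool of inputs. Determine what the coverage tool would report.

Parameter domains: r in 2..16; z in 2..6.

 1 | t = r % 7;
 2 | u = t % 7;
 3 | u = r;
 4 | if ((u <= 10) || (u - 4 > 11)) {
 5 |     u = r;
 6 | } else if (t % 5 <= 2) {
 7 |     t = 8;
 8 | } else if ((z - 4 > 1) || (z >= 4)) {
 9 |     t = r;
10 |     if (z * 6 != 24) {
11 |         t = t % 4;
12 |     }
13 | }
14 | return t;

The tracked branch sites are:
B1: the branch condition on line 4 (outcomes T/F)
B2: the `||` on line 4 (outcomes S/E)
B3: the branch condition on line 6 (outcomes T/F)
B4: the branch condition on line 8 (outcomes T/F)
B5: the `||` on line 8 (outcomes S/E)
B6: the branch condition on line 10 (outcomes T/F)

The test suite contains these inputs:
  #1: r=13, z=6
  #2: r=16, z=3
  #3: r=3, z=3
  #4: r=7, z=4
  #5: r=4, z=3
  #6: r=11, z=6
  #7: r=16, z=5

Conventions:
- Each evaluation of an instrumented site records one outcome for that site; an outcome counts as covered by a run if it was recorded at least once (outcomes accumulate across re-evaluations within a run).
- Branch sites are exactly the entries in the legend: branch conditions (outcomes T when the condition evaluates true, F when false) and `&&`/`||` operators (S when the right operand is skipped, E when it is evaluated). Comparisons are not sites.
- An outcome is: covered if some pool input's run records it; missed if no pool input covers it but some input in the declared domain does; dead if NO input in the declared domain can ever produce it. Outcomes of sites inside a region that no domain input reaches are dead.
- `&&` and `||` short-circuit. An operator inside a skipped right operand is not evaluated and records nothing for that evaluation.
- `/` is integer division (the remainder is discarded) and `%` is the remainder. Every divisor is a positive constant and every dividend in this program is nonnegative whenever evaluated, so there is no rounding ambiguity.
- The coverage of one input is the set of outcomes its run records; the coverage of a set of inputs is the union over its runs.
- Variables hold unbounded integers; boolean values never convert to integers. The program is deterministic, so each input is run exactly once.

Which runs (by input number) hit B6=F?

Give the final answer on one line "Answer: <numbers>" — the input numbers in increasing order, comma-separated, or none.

input #1 (r=13, z=6): misses B6=F
input #2 (r=16, z=3): misses B6=F
input #3 (r=3, z=3): misses B6=F
input #4 (r=7, z=4): misses B6=F
input #5 (r=4, z=3): misses B6=F
input #6 (r=11, z=6): misses B6=F
input #7 (r=16, z=5): misses B6=F

Answer: none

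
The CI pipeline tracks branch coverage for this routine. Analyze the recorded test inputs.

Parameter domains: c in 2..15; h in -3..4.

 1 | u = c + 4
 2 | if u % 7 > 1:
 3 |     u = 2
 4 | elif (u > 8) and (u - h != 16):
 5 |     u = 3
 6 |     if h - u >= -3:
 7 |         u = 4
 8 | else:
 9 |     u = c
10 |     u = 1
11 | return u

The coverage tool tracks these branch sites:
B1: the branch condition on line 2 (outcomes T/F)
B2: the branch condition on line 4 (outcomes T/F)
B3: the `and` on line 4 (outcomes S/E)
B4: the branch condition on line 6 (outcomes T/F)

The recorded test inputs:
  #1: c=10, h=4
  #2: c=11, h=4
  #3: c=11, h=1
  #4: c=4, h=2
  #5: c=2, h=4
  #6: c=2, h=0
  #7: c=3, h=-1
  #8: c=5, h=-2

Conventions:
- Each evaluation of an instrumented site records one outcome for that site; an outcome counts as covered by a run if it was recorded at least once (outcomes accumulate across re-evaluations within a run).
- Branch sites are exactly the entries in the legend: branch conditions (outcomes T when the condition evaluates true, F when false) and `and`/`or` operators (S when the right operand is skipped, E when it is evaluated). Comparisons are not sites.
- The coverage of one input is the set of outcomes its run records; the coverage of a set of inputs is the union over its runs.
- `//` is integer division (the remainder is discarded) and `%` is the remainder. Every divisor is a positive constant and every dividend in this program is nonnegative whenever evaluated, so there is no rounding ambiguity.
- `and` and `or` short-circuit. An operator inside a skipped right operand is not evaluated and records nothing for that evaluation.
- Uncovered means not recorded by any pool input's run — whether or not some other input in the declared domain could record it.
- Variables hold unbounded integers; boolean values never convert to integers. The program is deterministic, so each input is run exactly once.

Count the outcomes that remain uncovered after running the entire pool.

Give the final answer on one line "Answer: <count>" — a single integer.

#1 (c=10, h=4) -> B1->F, B3->E, B2->T, B4->T; covered: B1=F, B2=T, B3=E, B4=T
#2 (c=11, h=4) -> B1->F, B3->E, B2->T, B4->T; covered: B1=F, B2=T, B3=E, B4=T
#3 (c=11, h=1) -> B1->F, B3->E, B2->T, B4->T; covered: B1=F, B2=T, B3=E, B4=T
#4 (c=4, h=2) -> B1->F, B3->S, B2->F; covered: B1=F, B2=F, B3=S
#5 (c=2, h=4) -> B1->T; covered: B1=T
#6 (c=2, h=0) -> B1->T; covered: B1=T
#7 (c=3, h=-1) -> B1->F, B3->S, B2->F; covered: B1=F, B2=F, B3=S
#8 (c=5, h=-2) -> B1->T; covered: B1=T
union over the pool: B1=T, B1=F, B2=T, B2=F, B3=S, B3=E, B4=T
uncovered (1 of 8): B4=F

Answer: 1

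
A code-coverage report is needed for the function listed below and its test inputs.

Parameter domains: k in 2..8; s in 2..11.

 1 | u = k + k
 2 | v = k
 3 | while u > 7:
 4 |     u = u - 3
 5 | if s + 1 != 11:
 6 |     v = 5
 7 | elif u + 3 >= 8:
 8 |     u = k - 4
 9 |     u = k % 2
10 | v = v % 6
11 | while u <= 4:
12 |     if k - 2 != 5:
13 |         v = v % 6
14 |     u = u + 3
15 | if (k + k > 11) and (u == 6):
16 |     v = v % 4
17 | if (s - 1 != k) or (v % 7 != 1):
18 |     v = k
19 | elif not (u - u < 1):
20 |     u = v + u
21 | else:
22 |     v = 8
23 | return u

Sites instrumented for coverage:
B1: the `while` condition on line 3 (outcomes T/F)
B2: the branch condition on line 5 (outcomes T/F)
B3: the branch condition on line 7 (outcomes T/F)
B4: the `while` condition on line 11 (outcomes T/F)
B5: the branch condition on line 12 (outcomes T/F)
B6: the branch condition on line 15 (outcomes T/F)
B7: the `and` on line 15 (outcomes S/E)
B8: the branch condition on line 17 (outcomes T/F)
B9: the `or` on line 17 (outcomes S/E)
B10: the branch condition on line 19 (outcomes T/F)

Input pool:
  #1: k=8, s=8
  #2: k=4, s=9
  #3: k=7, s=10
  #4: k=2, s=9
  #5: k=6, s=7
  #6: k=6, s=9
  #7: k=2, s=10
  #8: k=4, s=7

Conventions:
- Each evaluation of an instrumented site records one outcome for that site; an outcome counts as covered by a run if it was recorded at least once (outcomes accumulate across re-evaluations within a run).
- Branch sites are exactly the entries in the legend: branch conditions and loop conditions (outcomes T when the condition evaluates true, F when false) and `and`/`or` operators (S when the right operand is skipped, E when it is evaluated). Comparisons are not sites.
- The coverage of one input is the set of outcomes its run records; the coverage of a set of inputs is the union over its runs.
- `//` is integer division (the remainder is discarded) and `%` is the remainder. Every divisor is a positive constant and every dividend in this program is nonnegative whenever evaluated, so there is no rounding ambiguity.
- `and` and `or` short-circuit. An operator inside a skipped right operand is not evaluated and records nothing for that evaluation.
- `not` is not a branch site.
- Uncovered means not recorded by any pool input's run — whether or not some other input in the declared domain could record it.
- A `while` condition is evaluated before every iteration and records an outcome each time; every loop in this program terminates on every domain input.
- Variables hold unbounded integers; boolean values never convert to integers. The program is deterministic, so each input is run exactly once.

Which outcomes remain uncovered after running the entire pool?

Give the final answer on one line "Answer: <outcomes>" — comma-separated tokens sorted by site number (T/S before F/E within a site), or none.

input #1 (k=8, s=8): events B1->T, B1->T, B1->T, B1->F, B2->T, B4->F, B7->E, B6->F, B9->S, B8->T; covers B1=T, B1=F, B2=T, B4=F, B6=F, B7=E, B8=T, B9=S
input #2 (k=4, s=9): events B1->T, B1->F, B2->T, B4->F, B7->S, B6->F, B9->S, B8->T; covers B1=T, B1=F, B2=T, B4=F, B6=F, B7=S, B8=T, B9=S
input #3 (k=7, s=10): events B1->T, B1->T, B1->T, B1->F, B2->F, B3->T, B4->T, B5->F, B4->T, B5->F, B4->F, B7->E, B6->F, B9->S, ...; covers B1=T, B1=F, B2=F, B3=T, B4=T, B4=F, B5=F, B6=F, B7=E, B8=T, B9=S
input #4 (k=2, s=9): events B1->F, B2->T, B4->T, B5->T, B4->F, B7->S, B6->F, B9->S, B8->T; covers B1=F, B2=T, B4=T, B4=F, B5=T, B6=F, B7=S, B8=T, B9=S
input #5 (k=6, s=7): events B1->T, B1->T, B1->F, B2->T, B4->F, B7->E, B6->T, B9->E, B8->F, B10->F; covers B1=T, B1=F, B2=T, B4=F, B6=T, B7=E, B8=F, B9=E, B10=F
input #6 (k=6, s=9): events B1->T, B1->T, B1->F, B2->T, B4->F, B7->E, B6->T, B9->S, B8->T; covers B1=T, B1=F, B2=T, B4=F, B6=T, B7=E, B8=T, B9=S
input #7 (k=2, s=10): events B1->F, B2->F, B3->F, B4->T, B5->T, B4->F, B7->S, B6->F, B9->S, B8->T; covers B1=F, B2=F, B3=F, B4=T, B4=F, B5=T, B6=F, B7=S, B8=T, B9=S
input #8 (k=4, s=7): events B1->T, B1->F, B2->T, B4->F, B7->S, B6->F, B9->S, B8->T; covers B1=T, B1=F, B2=T, B4=F, B6=F, B7=S, B8=T, B9=S
union over the pool: B1=T, B1=F, B2=T, B2=F, B3=T, B3=F, B4=T, B4=F, B5=T, B5=F, B6=T, B6=F, B7=S, B7=E, B8=T, B8=F, B9=S, B9=E, B10=F
uncovered (1 of 20): B10=T

Answer: B10=T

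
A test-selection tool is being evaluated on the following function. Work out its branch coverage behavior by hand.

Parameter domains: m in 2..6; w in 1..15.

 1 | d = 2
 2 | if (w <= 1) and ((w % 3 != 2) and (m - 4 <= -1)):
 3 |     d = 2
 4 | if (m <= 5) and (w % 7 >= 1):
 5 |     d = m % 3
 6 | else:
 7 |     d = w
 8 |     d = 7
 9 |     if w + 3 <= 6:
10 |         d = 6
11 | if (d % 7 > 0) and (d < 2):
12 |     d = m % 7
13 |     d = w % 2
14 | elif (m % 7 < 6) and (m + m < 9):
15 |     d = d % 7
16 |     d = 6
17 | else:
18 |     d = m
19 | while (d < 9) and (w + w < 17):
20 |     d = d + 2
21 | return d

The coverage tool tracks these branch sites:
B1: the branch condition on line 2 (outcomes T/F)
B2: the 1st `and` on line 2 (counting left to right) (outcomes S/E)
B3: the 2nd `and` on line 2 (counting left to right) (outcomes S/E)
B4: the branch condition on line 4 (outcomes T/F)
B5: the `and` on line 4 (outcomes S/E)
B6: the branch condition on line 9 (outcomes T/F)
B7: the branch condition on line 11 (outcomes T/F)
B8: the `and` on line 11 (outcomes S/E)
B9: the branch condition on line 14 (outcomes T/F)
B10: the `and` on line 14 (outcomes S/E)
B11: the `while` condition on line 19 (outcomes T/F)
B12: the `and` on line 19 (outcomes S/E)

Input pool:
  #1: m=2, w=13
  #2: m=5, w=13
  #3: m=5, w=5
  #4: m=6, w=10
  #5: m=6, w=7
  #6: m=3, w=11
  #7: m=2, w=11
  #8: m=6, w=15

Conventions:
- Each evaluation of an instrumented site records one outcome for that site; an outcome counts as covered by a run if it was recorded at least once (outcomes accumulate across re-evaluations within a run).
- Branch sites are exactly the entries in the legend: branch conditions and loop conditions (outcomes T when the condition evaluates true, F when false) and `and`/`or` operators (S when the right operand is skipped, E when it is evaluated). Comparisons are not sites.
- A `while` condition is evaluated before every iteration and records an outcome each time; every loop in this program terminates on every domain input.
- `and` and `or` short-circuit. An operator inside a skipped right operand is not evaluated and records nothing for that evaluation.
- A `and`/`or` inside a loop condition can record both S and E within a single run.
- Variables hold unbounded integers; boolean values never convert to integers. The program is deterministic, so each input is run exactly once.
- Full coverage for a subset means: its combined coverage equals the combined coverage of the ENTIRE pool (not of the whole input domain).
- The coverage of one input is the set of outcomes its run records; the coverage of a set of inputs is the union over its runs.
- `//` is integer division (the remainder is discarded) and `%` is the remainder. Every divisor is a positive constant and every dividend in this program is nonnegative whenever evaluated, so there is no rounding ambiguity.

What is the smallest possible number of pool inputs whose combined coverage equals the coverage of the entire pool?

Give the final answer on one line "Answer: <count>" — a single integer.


test 1 (m=2, w=13) fires B2->S, B1->F, B5->E, B4->T, B8->E, B7->F, B10->E, B9->T, B12->E, B11->F; hits B1=F, B2=S, B4=T, B5=E, B7=F, B8=E, B9=T, B10=E, B11=F, B12=E
test 2 (m=5, w=13) fires B2->S, B1->F, B5->E, B4->T, B8->E, B7->F, B10->E, B9->F, B12->E, B11->F; hits B1=F, B2=S, B4=T, B5=E, B7=F, B8=E, B9=F, B10=E, B11=F, B12=E
test 3 (m=5, w=5) fires B2->S, B1->F, B5->E, B4->T, B8->E, B7->F, B10->E, B9->F, B12->E, B11->T, B12->E, B11->T, B12->S, B11->F; hits B1=F, B2=S, B4=T, B5=E, B7=F, B8=E, B9=F, B10=E, B11=T, B11=F, B12=S, B12=E
test 4 (m=6, w=10) fires B2->S, B1->F, B5->S, B4->F, B6->F, B8->S, B7->F, B10->S, B9->F, B12->E, B11->F; hits B1=F, B2=S, B4=F, B5=S, B6=F, B7=F, B8=S, B9=F, B10=S, B11=F, B12=E
test 5 (m=6, w=7) fires B2->S, B1->F, B5->S, B4->F, B6->F, B8->S, B7->F, B10->S, B9->F, B12->E, B11->T, B12->E, B11->T, B12->S, ...; hits B1=F, B2=S, B4=F, B5=S, B6=F, B7=F, B8=S, B9=F, B10=S, B11=T, B11=F, B12=S, B12=E
test 6 (m=3, w=11) fires B2->S, B1->F, B5->E, B4->T, B8->S, B7->F, B10->E, B9->T, B12->E, B11->F; hits B1=F, B2=S, B4=T, B5=E, B7=F, B8=S, B9=T, B10=E, B11=F, B12=E
test 7 (m=2, w=11) fires B2->S, B1->F, B5->E, B4->T, B8->E, B7->F, B10->E, B9->T, B12->E, B11->F; hits B1=F, B2=S, B4=T, B5=E, B7=F, B8=E, B9=T, B10=E, B11=F, B12=E
test 8 (m=6, w=15) fires B2->S, B1->F, B5->S, B4->F, B6->F, B8->S, B7->F, B10->S, B9->F, B12->E, B11->F; hits B1=F, B2=S, B4=F, B5=S, B6=F, B7=F, B8=S, B9=F, B10=S, B11=F, B12=E
pool-wide coverage (18 outcomes): B1=F, B2=S, B4=T, B4=F, B5=S, B5=E, B6=F, B7=F, B8=S, B8=E, B9=T, B9=F, B10=S, B10=E, B11=T, B11=F, B12=S, B12=E
size 1 is not enough: best union over all size-1 subsets is 13/18
the canonical winner is {1, 5}: size 2, full 18-outcome coverage, earliest index list among size-2 covers
Answer: 2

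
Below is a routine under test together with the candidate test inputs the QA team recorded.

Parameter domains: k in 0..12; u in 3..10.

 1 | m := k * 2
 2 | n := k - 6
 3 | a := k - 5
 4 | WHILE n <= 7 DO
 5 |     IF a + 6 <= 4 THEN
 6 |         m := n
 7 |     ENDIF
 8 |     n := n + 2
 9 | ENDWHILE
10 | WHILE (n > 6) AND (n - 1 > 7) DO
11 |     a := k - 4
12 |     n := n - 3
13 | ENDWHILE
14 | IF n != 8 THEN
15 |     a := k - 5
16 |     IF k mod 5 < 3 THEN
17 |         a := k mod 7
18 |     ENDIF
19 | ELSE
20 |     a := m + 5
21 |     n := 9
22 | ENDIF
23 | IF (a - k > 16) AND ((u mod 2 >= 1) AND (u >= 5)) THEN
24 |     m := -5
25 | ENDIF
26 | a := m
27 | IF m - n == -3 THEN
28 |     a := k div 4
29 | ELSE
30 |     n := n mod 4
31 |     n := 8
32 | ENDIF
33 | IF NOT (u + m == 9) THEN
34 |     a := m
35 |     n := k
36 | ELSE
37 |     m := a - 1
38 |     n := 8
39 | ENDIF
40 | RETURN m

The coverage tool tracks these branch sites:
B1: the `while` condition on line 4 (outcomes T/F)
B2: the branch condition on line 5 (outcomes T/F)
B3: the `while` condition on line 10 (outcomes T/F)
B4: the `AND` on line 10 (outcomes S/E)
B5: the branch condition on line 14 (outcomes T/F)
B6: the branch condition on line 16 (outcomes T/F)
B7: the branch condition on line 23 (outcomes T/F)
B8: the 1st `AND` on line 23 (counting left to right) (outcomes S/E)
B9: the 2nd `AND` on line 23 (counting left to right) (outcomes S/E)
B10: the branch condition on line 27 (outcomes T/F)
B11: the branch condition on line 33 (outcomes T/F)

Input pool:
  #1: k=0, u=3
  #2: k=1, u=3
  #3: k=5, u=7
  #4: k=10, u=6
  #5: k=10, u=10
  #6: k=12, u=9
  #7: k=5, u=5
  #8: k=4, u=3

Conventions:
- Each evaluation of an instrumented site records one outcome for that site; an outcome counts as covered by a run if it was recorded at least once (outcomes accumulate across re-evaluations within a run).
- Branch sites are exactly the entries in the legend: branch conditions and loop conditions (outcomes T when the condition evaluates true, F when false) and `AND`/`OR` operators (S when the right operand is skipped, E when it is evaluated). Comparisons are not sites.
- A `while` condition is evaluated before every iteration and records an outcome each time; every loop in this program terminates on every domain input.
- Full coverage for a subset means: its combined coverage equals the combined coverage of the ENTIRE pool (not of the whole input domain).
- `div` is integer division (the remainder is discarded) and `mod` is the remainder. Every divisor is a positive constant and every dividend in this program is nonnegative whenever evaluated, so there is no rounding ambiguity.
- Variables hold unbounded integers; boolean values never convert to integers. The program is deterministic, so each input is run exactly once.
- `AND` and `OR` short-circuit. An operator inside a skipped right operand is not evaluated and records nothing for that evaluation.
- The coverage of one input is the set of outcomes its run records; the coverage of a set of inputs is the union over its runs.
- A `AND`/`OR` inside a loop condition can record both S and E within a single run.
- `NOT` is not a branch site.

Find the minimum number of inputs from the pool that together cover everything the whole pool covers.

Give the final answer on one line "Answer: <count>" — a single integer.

input #1, k=0, u=3: events B1->T, B2->T, B1->T, B2->T, B1->T, B2->T, B1->T, B2->T, B1->T, B2->T, B1->T, B2->T, B1->T, B2->T, ...; outcomes B1=T, B1=F, B2=T, B3=F, B4=E, B5=F, B7=F, B8=S, B10=T, B11=F
input #2, k=1, u=3: events B1->T, B2->T, B1->T, B2->T, B1->T, B2->T, B1->T, B2->T, B1->T, B2->T, B1->T, B2->T, B1->T, B2->T, ...; outcomes B1=T, B1=F, B2=T, B3=T, B3=F, B4=S, B4=E, B5=T, B6=T, B7=F, B8=S, B10=F, B11=T
input #3, k=5, u=7: events B1->T, B2->F, B1->T, B2->F, B1->T, B2->F, B1->T, B2->F, B1->T, B2->F, B1->F, B4->E, B3->T, B4->S, ...; outcomes B1=T, B1=F, B2=F, B3=T, B3=F, B4=S, B4=E, B5=T, B6=T, B7=F, B8=S, B10=F, B11=T
input #4, k=10, u=6: events B1->T, B2->F, B1->T, B2->F, B1->F, B4->E, B3->F, B5->F, B8->S, B7->F, B10->F, B11->T; outcomes B1=T, B1=F, B2=F, B3=F, B4=E, B5=F, B7=F, B8=S, B10=F, B11=T
input #5, k=10, u=10: events B1->T, B2->F, B1->T, B2->F, B1->F, B4->E, B3->F, B5->F, B8->S, B7->F, B10->F, B11->T; outcomes B1=T, B1=F, B2=F, B3=F, B4=E, B5=F, B7=F, B8=S, B10=F, B11=T
input #6, k=12, u=9: events B1->T, B2->F, B1->F, B4->E, B3->F, B5->F, B8->E, B9->E, B7->T, B10->F, B11->T; outcomes B1=T, B1=F, B2=F, B3=F, B4=E, B5=F, B7=T, B8=E, B9=E, B10=F, B11=T
input #7, k=5, u=5: events B1->T, B2->F, B1->T, B2->F, B1->T, B2->F, B1->T, B2->F, B1->T, B2->F, B1->F, B4->E, B3->T, B4->S, ...; outcomes B1=T, B1=F, B2=F, B3=T, B3=F, B4=S, B4=E, B5=T, B6=T, B7=F, B8=S, B10=F, B11=T
input #8, k=4, u=3: events B1->T, B2->F, B1->T, B2->F, B1->T, B2->F, B1->T, B2->F, B1->T, B2->F, B1->F, B4->E, B3->F, B5->F, ...; outcomes B1=T, B1=F, B2=F, B3=F, B4=E, B5=F, B7=F, B8=S, B10=F, B11=T
pool-wide coverage (20 outcomes): B1=T, B1=F, B2=T, B2=F, B3=T, B3=F, B4=S, B4=E, B5=T, B5=F, B6=T, B7=T, B7=F, B8=S, B8=E, B9=E, B10=T, B10=F, B11=T, B11=F
size 1 is not enough: best union over all size-1 subsets is 13/20
size 2 is not enough: best union over all size-2 subsets is 18/20
size 3: inputs {1, 2, 6} cover all 20 outcomes, and no lexicographically smaller subset of this size does

Answer: 3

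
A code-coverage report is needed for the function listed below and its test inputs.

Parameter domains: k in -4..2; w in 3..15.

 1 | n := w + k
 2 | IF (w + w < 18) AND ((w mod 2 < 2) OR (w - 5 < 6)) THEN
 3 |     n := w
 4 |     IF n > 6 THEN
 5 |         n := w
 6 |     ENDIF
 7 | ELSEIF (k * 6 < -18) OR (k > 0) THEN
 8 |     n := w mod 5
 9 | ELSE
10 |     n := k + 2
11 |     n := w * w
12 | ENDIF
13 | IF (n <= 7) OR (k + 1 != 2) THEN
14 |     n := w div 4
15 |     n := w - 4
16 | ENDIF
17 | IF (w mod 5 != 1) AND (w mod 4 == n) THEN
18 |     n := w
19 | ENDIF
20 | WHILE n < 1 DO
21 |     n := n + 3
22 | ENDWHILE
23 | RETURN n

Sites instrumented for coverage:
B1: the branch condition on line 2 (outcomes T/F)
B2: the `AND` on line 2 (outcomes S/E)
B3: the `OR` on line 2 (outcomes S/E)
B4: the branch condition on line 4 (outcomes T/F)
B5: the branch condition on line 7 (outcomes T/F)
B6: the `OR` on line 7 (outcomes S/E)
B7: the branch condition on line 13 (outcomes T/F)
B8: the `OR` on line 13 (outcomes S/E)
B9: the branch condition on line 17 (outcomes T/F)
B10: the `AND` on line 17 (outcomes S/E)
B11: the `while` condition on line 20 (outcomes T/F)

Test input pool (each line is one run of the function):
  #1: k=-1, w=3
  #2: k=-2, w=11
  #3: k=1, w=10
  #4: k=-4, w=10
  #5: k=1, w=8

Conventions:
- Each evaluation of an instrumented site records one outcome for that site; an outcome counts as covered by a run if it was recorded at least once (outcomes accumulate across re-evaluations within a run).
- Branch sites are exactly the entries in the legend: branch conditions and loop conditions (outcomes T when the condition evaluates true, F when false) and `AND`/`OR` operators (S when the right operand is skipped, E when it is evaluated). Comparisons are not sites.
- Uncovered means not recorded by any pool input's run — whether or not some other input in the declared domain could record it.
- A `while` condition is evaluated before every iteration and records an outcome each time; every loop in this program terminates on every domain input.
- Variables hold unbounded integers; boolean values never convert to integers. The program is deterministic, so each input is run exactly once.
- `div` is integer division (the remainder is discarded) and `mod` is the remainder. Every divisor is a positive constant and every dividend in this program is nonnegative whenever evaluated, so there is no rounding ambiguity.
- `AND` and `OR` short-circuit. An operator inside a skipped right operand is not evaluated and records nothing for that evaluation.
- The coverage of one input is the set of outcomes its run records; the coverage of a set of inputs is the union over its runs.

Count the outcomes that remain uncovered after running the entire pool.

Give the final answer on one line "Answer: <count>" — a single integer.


test 1 (k=-1, w=3) fires B2->E, B3->S, B1->T, B4->F, B8->S, B7->T, B10->E, B9->F, B11->T, B11->F; hits B1=T, B2=E, B3=S, B4=F, B7=T, B8=S, B9=F, B10=E, B11=T, B11=F
test 2 (k=-2, w=11) fires B2->S, B1->F, B6->E, B5->F, B8->E, B7->T, B10->S, B9->F, B11->F; hits B1=F, B2=S, B5=F, B6=E, B7=T, B8=E, B9=F, B10=S, B11=F
test 3 (k=1, w=10) fires B2->S, B1->F, B6->E, B5->T, B8->S, B7->T, B10->E, B9->F, B11->F; hits B1=F, B2=S, B5=T, B6=E, B7=T, B8=S, B9=F, B10=E, B11=F
test 4 (k=-4, w=10) fires B2->S, B1->F, B6->S, B5->T, B8->S, B7->T, B10->E, B9->F, B11->F; hits B1=F, B2=S, B5=T, B6=S, B7=T, B8=S, B9=F, B10=E, B11=F
test 5 (k=1, w=8) fires B2->E, B3->S, B1->T, B4->T, B8->E, B7->F, B10->E, B9->F, B11->F; hits B1=T, B2=E, B3=S, B4=T, B7=F, B8=E, B9=F, B10=E, B11=F
union over the pool: B1=T, B1=F, B2=S, B2=E, B3=S, B4=T, B4=F, B5=T, B5=F, B6=S, B6=E, B7=T, B7=F, B8=S, B8=E, B9=F, B10=S, B10=E, B11=T, B11=F
uncovered (2 of 22): B3=E, B9=T
Answer: 2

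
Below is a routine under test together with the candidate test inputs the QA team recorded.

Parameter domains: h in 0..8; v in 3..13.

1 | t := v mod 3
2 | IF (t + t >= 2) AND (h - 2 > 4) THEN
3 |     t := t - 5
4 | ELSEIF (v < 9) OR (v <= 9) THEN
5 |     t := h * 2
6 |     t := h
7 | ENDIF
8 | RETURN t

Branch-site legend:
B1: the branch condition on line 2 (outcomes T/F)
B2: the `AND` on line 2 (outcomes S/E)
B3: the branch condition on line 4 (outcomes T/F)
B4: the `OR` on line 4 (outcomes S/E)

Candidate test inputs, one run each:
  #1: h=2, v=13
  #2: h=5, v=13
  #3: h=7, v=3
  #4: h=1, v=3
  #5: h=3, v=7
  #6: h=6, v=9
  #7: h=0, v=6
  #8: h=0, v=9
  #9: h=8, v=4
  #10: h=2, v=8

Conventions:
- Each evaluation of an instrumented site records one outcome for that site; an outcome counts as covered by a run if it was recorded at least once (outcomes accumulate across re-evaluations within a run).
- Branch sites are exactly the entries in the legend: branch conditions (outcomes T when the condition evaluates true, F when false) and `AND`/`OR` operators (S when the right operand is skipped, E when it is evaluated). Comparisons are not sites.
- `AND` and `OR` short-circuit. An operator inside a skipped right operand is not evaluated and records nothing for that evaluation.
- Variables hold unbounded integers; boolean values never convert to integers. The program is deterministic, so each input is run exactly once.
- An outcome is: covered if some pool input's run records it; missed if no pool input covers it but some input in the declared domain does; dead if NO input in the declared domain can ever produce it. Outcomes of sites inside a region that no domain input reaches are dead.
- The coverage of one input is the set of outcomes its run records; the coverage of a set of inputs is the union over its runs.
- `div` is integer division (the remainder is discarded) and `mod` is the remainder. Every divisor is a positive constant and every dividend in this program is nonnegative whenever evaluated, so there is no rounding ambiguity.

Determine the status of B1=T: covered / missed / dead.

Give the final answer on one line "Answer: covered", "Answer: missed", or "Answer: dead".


B1=T is recorded by pool input(s) 9 -> covered
Answer: covered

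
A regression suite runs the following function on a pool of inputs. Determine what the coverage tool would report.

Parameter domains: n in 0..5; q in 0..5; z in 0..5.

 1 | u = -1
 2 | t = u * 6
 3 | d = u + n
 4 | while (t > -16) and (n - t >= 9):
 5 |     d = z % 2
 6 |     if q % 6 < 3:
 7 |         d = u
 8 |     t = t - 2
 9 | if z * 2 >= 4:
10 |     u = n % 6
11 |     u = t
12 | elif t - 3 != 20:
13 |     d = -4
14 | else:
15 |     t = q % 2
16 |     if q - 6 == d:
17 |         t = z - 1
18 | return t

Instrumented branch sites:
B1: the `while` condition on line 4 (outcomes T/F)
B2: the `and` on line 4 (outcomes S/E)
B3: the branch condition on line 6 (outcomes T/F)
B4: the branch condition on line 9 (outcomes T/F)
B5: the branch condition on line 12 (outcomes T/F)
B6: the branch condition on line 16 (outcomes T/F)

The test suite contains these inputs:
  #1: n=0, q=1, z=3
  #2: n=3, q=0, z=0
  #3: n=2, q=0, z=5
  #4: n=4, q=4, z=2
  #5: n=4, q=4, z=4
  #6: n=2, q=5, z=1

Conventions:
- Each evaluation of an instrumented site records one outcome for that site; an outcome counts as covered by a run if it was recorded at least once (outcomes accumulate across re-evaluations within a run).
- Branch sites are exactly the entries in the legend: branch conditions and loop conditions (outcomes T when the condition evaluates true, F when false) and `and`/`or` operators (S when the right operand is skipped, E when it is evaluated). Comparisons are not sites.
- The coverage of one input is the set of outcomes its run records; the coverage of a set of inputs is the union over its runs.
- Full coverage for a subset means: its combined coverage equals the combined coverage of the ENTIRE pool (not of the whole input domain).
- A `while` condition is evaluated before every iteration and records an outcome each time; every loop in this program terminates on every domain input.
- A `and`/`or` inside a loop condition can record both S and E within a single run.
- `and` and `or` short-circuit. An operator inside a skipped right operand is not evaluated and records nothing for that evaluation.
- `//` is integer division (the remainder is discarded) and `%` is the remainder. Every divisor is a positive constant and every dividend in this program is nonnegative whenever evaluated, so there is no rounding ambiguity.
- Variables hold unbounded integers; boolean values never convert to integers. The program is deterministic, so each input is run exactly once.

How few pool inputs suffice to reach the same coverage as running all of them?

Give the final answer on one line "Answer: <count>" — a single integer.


input #1, n=0, q=1, z=3: events B2->E, B1->F, B4->T; outcomes B1=F, B2=E, B4=T
input #2, n=3, q=0, z=0: events B2->E, B1->T, B3->T, B2->E, B1->T, B3->T, B2->E, B1->T, B3->T, B2->E, B1->T, B3->T, B2->E, B1->T, ...; outcomes B1=T, B1=F, B2=S, B2=E, B3=T, B4=F, B5=T
input #3, n=2, q=0, z=5: events B2->E, B1->F, B4->T; outcomes B1=F, B2=E, B4=T
input #4, n=4, q=4, z=2: events B2->E, B1->T, B3->F, B2->E, B1->T, B3->F, B2->E, B1->T, B3->F, B2->E, B1->T, B3->F, B2->E, B1->T, ...; outcomes B1=T, B1=F, B2=S, B2=E, B3=F, B4=T
input #5, n=4, q=4, z=4: events B2->E, B1->T, B3->F, B2->E, B1->T, B3->F, B2->E, B1->T, B3->F, B2->E, B1->T, B3->F, B2->E, B1->T, ...; outcomes B1=T, B1=F, B2=S, B2=E, B3=F, B4=T
input #6, n=2, q=5, z=1: events B2->E, B1->F, B4->F, B5->T; outcomes B1=F, B2=E, B4=F, B5=T
the full pool covers 9 outcomes: B1=T, B1=F, B2=S, B2=E, B3=T, B3=F, B4=T, B4=F, B5=T
size 1 is not enough: best union over all size-1 subsets is 7/9
inputs {2, 4} (size 2) cover everything; no size-2 subset with a lexicographically smaller index list covers all 9
Answer: 2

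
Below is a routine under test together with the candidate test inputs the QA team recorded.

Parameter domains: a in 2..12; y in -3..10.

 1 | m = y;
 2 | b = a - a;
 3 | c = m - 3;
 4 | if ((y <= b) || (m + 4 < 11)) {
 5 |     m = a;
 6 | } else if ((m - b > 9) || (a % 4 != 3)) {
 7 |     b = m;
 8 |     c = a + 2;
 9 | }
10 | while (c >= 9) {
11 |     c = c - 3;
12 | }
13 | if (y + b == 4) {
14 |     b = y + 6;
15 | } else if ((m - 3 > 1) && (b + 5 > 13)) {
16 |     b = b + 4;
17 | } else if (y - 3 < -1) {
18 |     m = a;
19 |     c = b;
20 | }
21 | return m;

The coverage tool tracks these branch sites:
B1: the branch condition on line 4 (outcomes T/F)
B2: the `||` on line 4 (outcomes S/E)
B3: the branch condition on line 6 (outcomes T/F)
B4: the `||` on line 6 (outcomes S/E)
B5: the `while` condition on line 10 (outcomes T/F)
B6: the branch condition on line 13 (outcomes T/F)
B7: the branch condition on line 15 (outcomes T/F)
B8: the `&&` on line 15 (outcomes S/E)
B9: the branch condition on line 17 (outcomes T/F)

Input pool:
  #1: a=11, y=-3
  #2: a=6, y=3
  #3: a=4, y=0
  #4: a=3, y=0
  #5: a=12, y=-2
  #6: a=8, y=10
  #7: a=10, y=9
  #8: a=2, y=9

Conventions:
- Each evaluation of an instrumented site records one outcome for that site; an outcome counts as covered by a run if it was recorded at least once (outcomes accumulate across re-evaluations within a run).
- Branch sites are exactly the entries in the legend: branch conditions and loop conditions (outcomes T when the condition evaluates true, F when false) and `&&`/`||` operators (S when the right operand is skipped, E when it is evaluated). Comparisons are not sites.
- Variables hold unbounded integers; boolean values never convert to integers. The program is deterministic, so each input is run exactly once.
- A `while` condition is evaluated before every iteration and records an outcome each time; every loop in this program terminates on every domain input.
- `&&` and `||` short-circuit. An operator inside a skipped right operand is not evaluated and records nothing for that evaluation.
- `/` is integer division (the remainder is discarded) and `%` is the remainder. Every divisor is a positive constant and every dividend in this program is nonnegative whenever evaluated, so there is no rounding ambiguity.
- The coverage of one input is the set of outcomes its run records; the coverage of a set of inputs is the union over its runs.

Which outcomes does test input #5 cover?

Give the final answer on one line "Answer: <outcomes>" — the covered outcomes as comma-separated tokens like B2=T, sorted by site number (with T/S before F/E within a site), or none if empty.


Event log for input #5 (a=12, y=-2):
  B2->S, B1->T, B5->F, B6->F, B8->E, B7->F, B9->T
deduplicating events, the covered set is: B1=T, B2=S, B5=F, B6=F, B7=F, B8=E, B9=T
Answer: B1=T, B2=S, B5=F, B6=F, B7=F, B8=E, B9=T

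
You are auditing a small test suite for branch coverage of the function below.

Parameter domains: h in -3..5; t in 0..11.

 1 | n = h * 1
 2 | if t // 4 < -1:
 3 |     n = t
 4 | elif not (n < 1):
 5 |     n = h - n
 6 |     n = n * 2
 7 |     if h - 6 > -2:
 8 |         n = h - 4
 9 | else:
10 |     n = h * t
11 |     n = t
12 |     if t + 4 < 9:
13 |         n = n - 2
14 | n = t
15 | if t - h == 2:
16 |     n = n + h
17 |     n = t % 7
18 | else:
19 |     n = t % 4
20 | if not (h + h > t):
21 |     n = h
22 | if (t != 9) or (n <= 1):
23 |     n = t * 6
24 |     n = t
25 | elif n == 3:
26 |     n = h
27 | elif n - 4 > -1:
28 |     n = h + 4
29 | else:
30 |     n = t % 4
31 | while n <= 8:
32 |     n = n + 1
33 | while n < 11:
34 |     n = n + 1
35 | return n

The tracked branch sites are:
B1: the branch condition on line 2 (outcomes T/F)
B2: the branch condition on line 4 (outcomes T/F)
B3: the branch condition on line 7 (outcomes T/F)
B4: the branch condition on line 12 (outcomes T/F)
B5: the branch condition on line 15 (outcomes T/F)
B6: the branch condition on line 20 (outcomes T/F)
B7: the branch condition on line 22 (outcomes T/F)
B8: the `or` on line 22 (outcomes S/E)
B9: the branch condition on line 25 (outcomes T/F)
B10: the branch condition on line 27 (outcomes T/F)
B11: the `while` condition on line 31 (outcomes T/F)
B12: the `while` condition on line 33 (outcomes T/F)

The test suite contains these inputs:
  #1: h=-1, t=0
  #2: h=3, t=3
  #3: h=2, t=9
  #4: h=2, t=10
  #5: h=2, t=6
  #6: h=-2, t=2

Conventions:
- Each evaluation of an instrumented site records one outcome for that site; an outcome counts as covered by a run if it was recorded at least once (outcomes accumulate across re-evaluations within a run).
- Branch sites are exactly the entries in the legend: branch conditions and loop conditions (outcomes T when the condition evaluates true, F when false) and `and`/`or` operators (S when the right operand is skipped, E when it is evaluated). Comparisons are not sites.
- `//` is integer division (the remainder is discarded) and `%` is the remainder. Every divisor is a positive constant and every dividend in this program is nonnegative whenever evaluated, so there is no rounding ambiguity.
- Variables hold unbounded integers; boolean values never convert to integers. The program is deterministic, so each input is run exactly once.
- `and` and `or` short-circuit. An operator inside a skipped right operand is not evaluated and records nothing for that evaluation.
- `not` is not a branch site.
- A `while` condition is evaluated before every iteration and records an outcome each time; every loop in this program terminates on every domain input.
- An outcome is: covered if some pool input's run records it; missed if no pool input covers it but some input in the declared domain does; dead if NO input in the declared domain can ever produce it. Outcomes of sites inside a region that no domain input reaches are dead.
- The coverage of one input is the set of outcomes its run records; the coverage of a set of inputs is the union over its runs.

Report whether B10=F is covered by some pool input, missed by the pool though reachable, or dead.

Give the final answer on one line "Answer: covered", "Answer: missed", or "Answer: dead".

B10=F is recorded by pool input(s) 3 -> covered

Answer: covered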